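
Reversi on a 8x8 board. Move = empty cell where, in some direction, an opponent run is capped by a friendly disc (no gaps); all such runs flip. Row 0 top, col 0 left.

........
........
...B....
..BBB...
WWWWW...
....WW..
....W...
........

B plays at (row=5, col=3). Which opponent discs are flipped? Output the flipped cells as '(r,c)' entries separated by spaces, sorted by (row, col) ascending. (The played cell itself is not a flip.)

Answer: (4,3)

Derivation:
Dir NW: opp run (4,2), next='.' -> no flip
Dir N: opp run (4,3) capped by B -> flip
Dir NE: opp run (4,4), next='.' -> no flip
Dir W: first cell '.' (not opp) -> no flip
Dir E: opp run (5,4) (5,5), next='.' -> no flip
Dir SW: first cell '.' (not opp) -> no flip
Dir S: first cell '.' (not opp) -> no flip
Dir SE: opp run (6,4), next='.' -> no flip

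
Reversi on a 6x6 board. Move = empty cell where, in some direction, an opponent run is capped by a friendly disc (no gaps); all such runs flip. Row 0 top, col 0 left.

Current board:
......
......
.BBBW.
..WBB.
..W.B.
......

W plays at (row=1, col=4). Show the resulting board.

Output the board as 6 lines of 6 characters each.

Place W at (1,4); scan 8 dirs for brackets.
Dir NW: first cell '.' (not opp) -> no flip
Dir N: first cell '.' (not opp) -> no flip
Dir NE: first cell '.' (not opp) -> no flip
Dir W: first cell '.' (not opp) -> no flip
Dir E: first cell '.' (not opp) -> no flip
Dir SW: opp run (2,3) capped by W -> flip
Dir S: first cell 'W' (not opp) -> no flip
Dir SE: first cell '.' (not opp) -> no flip
All flips: (2,3)

Answer: ......
....W.
.BBWW.
..WBB.
..W.B.
......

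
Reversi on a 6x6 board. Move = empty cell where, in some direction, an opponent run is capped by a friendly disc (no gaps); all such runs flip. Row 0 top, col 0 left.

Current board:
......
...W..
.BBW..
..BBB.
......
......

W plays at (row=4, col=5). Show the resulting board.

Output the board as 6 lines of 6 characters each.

Answer: ......
...W..
.BBW..
..BBW.
.....W
......

Derivation:
Place W at (4,5); scan 8 dirs for brackets.
Dir NW: opp run (3,4) capped by W -> flip
Dir N: first cell '.' (not opp) -> no flip
Dir NE: edge -> no flip
Dir W: first cell '.' (not opp) -> no flip
Dir E: edge -> no flip
Dir SW: first cell '.' (not opp) -> no flip
Dir S: first cell '.' (not opp) -> no flip
Dir SE: edge -> no flip
All flips: (3,4)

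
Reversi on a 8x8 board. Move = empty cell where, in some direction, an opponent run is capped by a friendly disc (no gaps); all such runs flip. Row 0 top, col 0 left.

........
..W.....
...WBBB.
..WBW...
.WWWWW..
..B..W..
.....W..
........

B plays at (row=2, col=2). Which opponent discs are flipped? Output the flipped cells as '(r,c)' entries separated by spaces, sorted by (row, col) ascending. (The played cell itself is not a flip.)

Answer: (2,3) (3,2) (4,2)

Derivation:
Dir NW: first cell '.' (not opp) -> no flip
Dir N: opp run (1,2), next='.' -> no flip
Dir NE: first cell '.' (not opp) -> no flip
Dir W: first cell '.' (not opp) -> no flip
Dir E: opp run (2,3) capped by B -> flip
Dir SW: first cell '.' (not opp) -> no flip
Dir S: opp run (3,2) (4,2) capped by B -> flip
Dir SE: first cell 'B' (not opp) -> no flip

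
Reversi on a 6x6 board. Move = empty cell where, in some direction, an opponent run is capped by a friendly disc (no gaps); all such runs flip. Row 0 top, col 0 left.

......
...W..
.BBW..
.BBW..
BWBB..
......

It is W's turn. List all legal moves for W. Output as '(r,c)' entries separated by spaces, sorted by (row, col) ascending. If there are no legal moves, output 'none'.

(1,0): no bracket -> illegal
(1,1): flips 3 -> legal
(1,2): no bracket -> illegal
(2,0): flips 2 -> legal
(3,0): flips 2 -> legal
(3,4): no bracket -> illegal
(4,4): flips 2 -> legal
(5,0): no bracket -> illegal
(5,1): flips 1 -> legal
(5,2): no bracket -> illegal
(5,3): flips 1 -> legal
(5,4): no bracket -> illegal

Answer: (1,1) (2,0) (3,0) (4,4) (5,1) (5,3)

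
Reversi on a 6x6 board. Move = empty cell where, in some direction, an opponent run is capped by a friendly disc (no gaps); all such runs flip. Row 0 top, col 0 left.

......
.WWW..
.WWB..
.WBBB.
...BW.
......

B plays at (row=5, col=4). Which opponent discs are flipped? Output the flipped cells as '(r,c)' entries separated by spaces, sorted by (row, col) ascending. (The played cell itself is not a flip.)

Dir NW: first cell 'B' (not opp) -> no flip
Dir N: opp run (4,4) capped by B -> flip
Dir NE: first cell '.' (not opp) -> no flip
Dir W: first cell '.' (not opp) -> no flip
Dir E: first cell '.' (not opp) -> no flip
Dir SW: edge -> no flip
Dir S: edge -> no flip
Dir SE: edge -> no flip

Answer: (4,4)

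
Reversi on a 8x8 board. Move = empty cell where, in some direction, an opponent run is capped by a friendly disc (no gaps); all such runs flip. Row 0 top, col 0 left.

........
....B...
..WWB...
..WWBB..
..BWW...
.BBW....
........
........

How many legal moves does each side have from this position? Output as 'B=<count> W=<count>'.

Answer: B=8 W=13

Derivation:
-- B to move --
(1,1): no bracket -> illegal
(1,2): flips 3 -> legal
(1,3): no bracket -> illegal
(2,1): flips 2 -> legal
(3,1): flips 2 -> legal
(4,1): flips 2 -> legal
(4,5): flips 2 -> legal
(5,4): flips 2 -> legal
(5,5): no bracket -> illegal
(6,2): flips 2 -> legal
(6,3): no bracket -> illegal
(6,4): flips 1 -> legal
B mobility = 8
-- W to move --
(0,3): no bracket -> illegal
(0,4): flips 3 -> legal
(0,5): flips 1 -> legal
(1,3): no bracket -> illegal
(1,5): flips 1 -> legal
(2,5): flips 2 -> legal
(2,6): flips 1 -> legal
(3,1): flips 1 -> legal
(3,6): flips 2 -> legal
(4,0): no bracket -> illegal
(4,1): flips 1 -> legal
(4,5): flips 1 -> legal
(4,6): no bracket -> illegal
(5,0): flips 2 -> legal
(6,0): flips 2 -> legal
(6,1): flips 1 -> legal
(6,2): flips 2 -> legal
(6,3): no bracket -> illegal
W mobility = 13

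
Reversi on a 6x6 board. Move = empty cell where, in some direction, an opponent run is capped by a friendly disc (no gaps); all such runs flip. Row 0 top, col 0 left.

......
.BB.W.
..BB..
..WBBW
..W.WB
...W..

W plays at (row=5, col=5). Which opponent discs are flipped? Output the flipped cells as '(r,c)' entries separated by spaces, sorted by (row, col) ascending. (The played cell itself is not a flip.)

Answer: (4,5)

Derivation:
Dir NW: first cell 'W' (not opp) -> no flip
Dir N: opp run (4,5) capped by W -> flip
Dir NE: edge -> no flip
Dir W: first cell '.' (not opp) -> no flip
Dir E: edge -> no flip
Dir SW: edge -> no flip
Dir S: edge -> no flip
Dir SE: edge -> no flip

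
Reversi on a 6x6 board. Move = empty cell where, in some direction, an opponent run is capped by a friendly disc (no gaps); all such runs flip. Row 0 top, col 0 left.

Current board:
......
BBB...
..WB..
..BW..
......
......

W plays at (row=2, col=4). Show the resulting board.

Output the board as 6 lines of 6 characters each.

Answer: ......
BBB...
..WWW.
..BW..
......
......

Derivation:
Place W at (2,4); scan 8 dirs for brackets.
Dir NW: first cell '.' (not opp) -> no flip
Dir N: first cell '.' (not opp) -> no flip
Dir NE: first cell '.' (not opp) -> no flip
Dir W: opp run (2,3) capped by W -> flip
Dir E: first cell '.' (not opp) -> no flip
Dir SW: first cell 'W' (not opp) -> no flip
Dir S: first cell '.' (not opp) -> no flip
Dir SE: first cell '.' (not opp) -> no flip
All flips: (2,3)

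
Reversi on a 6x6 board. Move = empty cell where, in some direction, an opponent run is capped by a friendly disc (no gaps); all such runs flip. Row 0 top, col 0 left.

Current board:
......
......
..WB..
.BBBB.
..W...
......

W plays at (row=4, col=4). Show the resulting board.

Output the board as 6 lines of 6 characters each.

Answer: ......
......
..WB..
.BBWB.
..W.W.
......

Derivation:
Place W at (4,4); scan 8 dirs for brackets.
Dir NW: opp run (3,3) capped by W -> flip
Dir N: opp run (3,4), next='.' -> no flip
Dir NE: first cell '.' (not opp) -> no flip
Dir W: first cell '.' (not opp) -> no flip
Dir E: first cell '.' (not opp) -> no flip
Dir SW: first cell '.' (not opp) -> no flip
Dir S: first cell '.' (not opp) -> no flip
Dir SE: first cell '.' (not opp) -> no flip
All flips: (3,3)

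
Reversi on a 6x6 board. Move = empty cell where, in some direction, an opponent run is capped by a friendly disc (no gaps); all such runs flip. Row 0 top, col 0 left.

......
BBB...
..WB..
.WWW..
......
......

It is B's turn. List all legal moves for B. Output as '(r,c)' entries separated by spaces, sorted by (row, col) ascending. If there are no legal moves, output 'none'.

Answer: (2,1) (4,1) (4,2) (4,3) (4,4)

Derivation:
(1,3): no bracket -> illegal
(2,0): no bracket -> illegal
(2,1): flips 1 -> legal
(2,4): no bracket -> illegal
(3,0): no bracket -> illegal
(3,4): no bracket -> illegal
(4,0): no bracket -> illegal
(4,1): flips 1 -> legal
(4,2): flips 2 -> legal
(4,3): flips 1 -> legal
(4,4): flips 2 -> legal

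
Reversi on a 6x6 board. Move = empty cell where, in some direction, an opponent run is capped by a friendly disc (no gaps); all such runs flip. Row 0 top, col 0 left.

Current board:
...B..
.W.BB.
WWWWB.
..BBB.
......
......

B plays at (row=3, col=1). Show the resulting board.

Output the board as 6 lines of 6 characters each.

Place B at (3,1); scan 8 dirs for brackets.
Dir NW: opp run (2,0), next=edge -> no flip
Dir N: opp run (2,1) (1,1), next='.' -> no flip
Dir NE: opp run (2,2) capped by B -> flip
Dir W: first cell '.' (not opp) -> no flip
Dir E: first cell 'B' (not opp) -> no flip
Dir SW: first cell '.' (not opp) -> no flip
Dir S: first cell '.' (not opp) -> no flip
Dir SE: first cell '.' (not opp) -> no flip
All flips: (2,2)

Answer: ...B..
.W.BB.
WWBWB.
.BBBB.
......
......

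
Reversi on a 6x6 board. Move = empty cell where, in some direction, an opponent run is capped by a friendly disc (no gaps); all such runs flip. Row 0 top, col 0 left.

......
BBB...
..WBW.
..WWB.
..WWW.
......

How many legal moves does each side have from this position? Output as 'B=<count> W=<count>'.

-- B to move --
(1,3): no bracket -> illegal
(1,4): flips 1 -> legal
(1,5): no bracket -> illegal
(2,1): flips 1 -> legal
(2,5): flips 1 -> legal
(3,1): flips 2 -> legal
(3,5): no bracket -> illegal
(4,1): flips 1 -> legal
(4,5): no bracket -> illegal
(5,1): no bracket -> illegal
(5,2): flips 4 -> legal
(5,3): flips 2 -> legal
(5,4): flips 1 -> legal
(5,5): flips 3 -> legal
B mobility = 9
-- W to move --
(0,0): flips 1 -> legal
(0,1): no bracket -> illegal
(0,2): flips 1 -> legal
(0,3): no bracket -> illegal
(1,3): flips 1 -> legal
(1,4): flips 1 -> legal
(2,0): no bracket -> illegal
(2,1): no bracket -> illegal
(2,5): flips 1 -> legal
(3,5): flips 1 -> legal
(4,5): no bracket -> illegal
W mobility = 6

Answer: B=9 W=6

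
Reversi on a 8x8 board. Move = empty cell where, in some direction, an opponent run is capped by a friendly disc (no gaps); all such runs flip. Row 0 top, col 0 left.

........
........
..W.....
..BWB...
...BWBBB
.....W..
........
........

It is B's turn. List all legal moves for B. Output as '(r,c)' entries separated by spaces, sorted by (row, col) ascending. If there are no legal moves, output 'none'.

Answer: (1,2) (2,3) (5,4) (6,4) (6,5)

Derivation:
(1,1): no bracket -> illegal
(1,2): flips 1 -> legal
(1,3): no bracket -> illegal
(2,1): no bracket -> illegal
(2,3): flips 1 -> legal
(2,4): no bracket -> illegal
(3,1): no bracket -> illegal
(3,5): no bracket -> illegal
(4,2): no bracket -> illegal
(5,3): no bracket -> illegal
(5,4): flips 1 -> legal
(5,6): no bracket -> illegal
(6,4): flips 1 -> legal
(6,5): flips 1 -> legal
(6,6): no bracket -> illegal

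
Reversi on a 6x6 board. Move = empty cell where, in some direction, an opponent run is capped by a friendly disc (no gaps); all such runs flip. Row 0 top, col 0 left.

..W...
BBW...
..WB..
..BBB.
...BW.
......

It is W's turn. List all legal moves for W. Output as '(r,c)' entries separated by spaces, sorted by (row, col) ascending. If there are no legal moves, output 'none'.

Answer: (0,0) (2,0) (2,4) (4,2) (4,5)

Derivation:
(0,0): flips 1 -> legal
(0,1): no bracket -> illegal
(1,3): no bracket -> illegal
(1,4): no bracket -> illegal
(2,0): flips 1 -> legal
(2,1): no bracket -> illegal
(2,4): flips 2 -> legal
(2,5): no bracket -> illegal
(3,1): no bracket -> illegal
(3,5): no bracket -> illegal
(4,1): no bracket -> illegal
(4,2): flips 2 -> legal
(4,5): flips 2 -> legal
(5,2): no bracket -> illegal
(5,3): no bracket -> illegal
(5,4): no bracket -> illegal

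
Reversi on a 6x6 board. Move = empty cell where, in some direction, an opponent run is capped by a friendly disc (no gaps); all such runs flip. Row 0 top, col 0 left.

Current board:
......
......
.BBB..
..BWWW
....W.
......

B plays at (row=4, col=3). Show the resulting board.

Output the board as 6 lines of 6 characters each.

Answer: ......
......
.BBB..
..BBWW
...BW.
......

Derivation:
Place B at (4,3); scan 8 dirs for brackets.
Dir NW: first cell 'B' (not opp) -> no flip
Dir N: opp run (3,3) capped by B -> flip
Dir NE: opp run (3,4), next='.' -> no flip
Dir W: first cell '.' (not opp) -> no flip
Dir E: opp run (4,4), next='.' -> no flip
Dir SW: first cell '.' (not opp) -> no flip
Dir S: first cell '.' (not opp) -> no flip
Dir SE: first cell '.' (not opp) -> no flip
All flips: (3,3)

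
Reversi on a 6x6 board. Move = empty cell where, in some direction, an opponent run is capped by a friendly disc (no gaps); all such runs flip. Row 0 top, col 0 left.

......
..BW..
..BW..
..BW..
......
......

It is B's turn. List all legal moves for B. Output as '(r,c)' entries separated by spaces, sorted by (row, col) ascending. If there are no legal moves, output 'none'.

Answer: (0,4) (1,4) (2,4) (3,4) (4,4)

Derivation:
(0,2): no bracket -> illegal
(0,3): no bracket -> illegal
(0,4): flips 1 -> legal
(1,4): flips 2 -> legal
(2,4): flips 1 -> legal
(3,4): flips 2 -> legal
(4,2): no bracket -> illegal
(4,3): no bracket -> illegal
(4,4): flips 1 -> legal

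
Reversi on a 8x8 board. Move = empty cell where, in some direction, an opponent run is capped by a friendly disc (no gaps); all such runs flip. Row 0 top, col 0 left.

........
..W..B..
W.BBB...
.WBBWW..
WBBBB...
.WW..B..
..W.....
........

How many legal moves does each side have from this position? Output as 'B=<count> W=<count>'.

-- B to move --
(0,1): flips 1 -> legal
(0,2): flips 1 -> legal
(0,3): no bracket -> illegal
(1,0): no bracket -> illegal
(1,1): no bracket -> illegal
(1,3): no bracket -> illegal
(2,1): flips 1 -> legal
(2,5): flips 1 -> legal
(2,6): flips 1 -> legal
(3,0): flips 1 -> legal
(3,6): flips 2 -> legal
(4,5): flips 1 -> legal
(4,6): flips 1 -> legal
(5,0): no bracket -> illegal
(5,3): no bracket -> illegal
(6,0): flips 1 -> legal
(6,1): flips 2 -> legal
(6,3): flips 1 -> legal
(7,1): no bracket -> illegal
(7,2): flips 2 -> legal
(7,3): no bracket -> illegal
B mobility = 13
-- W to move --
(0,4): no bracket -> illegal
(0,5): no bracket -> illegal
(0,6): flips 4 -> legal
(1,1): no bracket -> illegal
(1,3): flips 2 -> legal
(1,4): flips 1 -> legal
(1,6): no bracket -> illegal
(2,1): no bracket -> illegal
(2,5): no bracket -> illegal
(2,6): no bracket -> illegal
(3,0): flips 1 -> legal
(4,5): flips 4 -> legal
(4,6): no bracket -> illegal
(5,0): no bracket -> illegal
(5,3): flips 2 -> legal
(5,4): flips 1 -> legal
(5,6): no bracket -> illegal
(6,4): no bracket -> illegal
(6,5): no bracket -> illegal
(6,6): no bracket -> illegal
W mobility = 7

Answer: B=13 W=7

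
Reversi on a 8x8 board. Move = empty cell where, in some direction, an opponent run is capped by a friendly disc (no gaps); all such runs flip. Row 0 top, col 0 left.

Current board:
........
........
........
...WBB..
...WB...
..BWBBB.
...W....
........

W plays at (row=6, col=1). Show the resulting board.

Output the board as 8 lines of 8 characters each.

Answer: ........
........
........
...WBB..
...WB...
..WWBBB.
.W.W....
........

Derivation:
Place W at (6,1); scan 8 dirs for brackets.
Dir NW: first cell '.' (not opp) -> no flip
Dir N: first cell '.' (not opp) -> no flip
Dir NE: opp run (5,2) capped by W -> flip
Dir W: first cell '.' (not opp) -> no flip
Dir E: first cell '.' (not opp) -> no flip
Dir SW: first cell '.' (not opp) -> no flip
Dir S: first cell '.' (not opp) -> no flip
Dir SE: first cell '.' (not opp) -> no flip
All flips: (5,2)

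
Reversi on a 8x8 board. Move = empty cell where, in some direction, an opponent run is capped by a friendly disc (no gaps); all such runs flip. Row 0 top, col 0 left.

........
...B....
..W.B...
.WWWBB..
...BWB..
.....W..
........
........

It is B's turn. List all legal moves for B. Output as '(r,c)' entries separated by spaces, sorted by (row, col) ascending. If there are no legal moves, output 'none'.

(1,1): no bracket -> illegal
(1,2): no bracket -> illegal
(2,0): no bracket -> illegal
(2,1): flips 1 -> legal
(2,3): flips 1 -> legal
(3,0): flips 3 -> legal
(4,0): flips 2 -> legal
(4,1): no bracket -> illegal
(4,2): flips 1 -> legal
(4,6): no bracket -> illegal
(5,3): flips 1 -> legal
(5,4): flips 1 -> legal
(5,6): no bracket -> illegal
(6,4): no bracket -> illegal
(6,5): flips 1 -> legal
(6,6): no bracket -> illegal

Answer: (2,1) (2,3) (3,0) (4,0) (4,2) (5,3) (5,4) (6,5)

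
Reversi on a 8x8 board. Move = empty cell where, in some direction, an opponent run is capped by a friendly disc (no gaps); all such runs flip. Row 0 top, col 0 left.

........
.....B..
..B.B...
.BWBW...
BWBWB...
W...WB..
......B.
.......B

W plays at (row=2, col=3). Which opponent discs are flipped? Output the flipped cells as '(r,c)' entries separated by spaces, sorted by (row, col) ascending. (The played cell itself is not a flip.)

Dir NW: first cell '.' (not opp) -> no flip
Dir N: first cell '.' (not opp) -> no flip
Dir NE: first cell '.' (not opp) -> no flip
Dir W: opp run (2,2), next='.' -> no flip
Dir E: opp run (2,4), next='.' -> no flip
Dir SW: first cell 'W' (not opp) -> no flip
Dir S: opp run (3,3) capped by W -> flip
Dir SE: first cell 'W' (not opp) -> no flip

Answer: (3,3)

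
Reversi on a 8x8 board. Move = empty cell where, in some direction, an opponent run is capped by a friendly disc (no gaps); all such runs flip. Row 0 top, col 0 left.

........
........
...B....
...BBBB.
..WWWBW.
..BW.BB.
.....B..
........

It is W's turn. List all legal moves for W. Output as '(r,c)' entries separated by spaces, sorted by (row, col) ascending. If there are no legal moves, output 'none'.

Answer: (1,3) (2,2) (2,4) (2,5) (2,6) (5,1) (6,1) (6,2) (6,4) (6,6)

Derivation:
(1,2): no bracket -> illegal
(1,3): flips 2 -> legal
(1,4): no bracket -> illegal
(2,2): flips 1 -> legal
(2,4): flips 3 -> legal
(2,5): flips 1 -> legal
(2,6): flips 2 -> legal
(2,7): no bracket -> illegal
(3,2): no bracket -> illegal
(3,7): no bracket -> illegal
(4,1): no bracket -> illegal
(4,7): no bracket -> illegal
(5,1): flips 1 -> legal
(5,4): no bracket -> illegal
(5,7): no bracket -> illegal
(6,1): flips 1 -> legal
(6,2): flips 1 -> legal
(6,3): no bracket -> illegal
(6,4): flips 1 -> legal
(6,6): flips 2 -> legal
(6,7): no bracket -> illegal
(7,4): no bracket -> illegal
(7,5): no bracket -> illegal
(7,6): no bracket -> illegal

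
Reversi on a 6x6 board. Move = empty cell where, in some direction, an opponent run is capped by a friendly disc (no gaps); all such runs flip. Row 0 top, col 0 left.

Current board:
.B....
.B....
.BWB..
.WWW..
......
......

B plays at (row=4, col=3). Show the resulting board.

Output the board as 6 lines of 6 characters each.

Place B at (4,3); scan 8 dirs for brackets.
Dir NW: opp run (3,2) capped by B -> flip
Dir N: opp run (3,3) capped by B -> flip
Dir NE: first cell '.' (not opp) -> no flip
Dir W: first cell '.' (not opp) -> no flip
Dir E: first cell '.' (not opp) -> no flip
Dir SW: first cell '.' (not opp) -> no flip
Dir S: first cell '.' (not opp) -> no flip
Dir SE: first cell '.' (not opp) -> no flip
All flips: (3,2) (3,3)

Answer: .B....
.B....
.BWB..
.WBB..
...B..
......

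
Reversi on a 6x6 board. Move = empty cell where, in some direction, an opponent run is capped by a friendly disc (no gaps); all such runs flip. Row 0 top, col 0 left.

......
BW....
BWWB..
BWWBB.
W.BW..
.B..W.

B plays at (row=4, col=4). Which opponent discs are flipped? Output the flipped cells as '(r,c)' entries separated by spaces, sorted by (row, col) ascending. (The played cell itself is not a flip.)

Dir NW: first cell 'B' (not opp) -> no flip
Dir N: first cell 'B' (not opp) -> no flip
Dir NE: first cell '.' (not opp) -> no flip
Dir W: opp run (4,3) capped by B -> flip
Dir E: first cell '.' (not opp) -> no flip
Dir SW: first cell '.' (not opp) -> no flip
Dir S: opp run (5,4), next=edge -> no flip
Dir SE: first cell '.' (not opp) -> no flip

Answer: (4,3)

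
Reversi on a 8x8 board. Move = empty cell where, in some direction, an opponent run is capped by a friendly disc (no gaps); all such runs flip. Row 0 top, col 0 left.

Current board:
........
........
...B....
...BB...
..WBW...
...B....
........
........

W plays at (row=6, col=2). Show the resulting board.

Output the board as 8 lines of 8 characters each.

Place W at (6,2); scan 8 dirs for brackets.
Dir NW: first cell '.' (not opp) -> no flip
Dir N: first cell '.' (not opp) -> no flip
Dir NE: opp run (5,3) capped by W -> flip
Dir W: first cell '.' (not opp) -> no flip
Dir E: first cell '.' (not opp) -> no flip
Dir SW: first cell '.' (not opp) -> no flip
Dir S: first cell '.' (not opp) -> no flip
Dir SE: first cell '.' (not opp) -> no flip
All flips: (5,3)

Answer: ........
........
...B....
...BB...
..WBW...
...W....
..W.....
........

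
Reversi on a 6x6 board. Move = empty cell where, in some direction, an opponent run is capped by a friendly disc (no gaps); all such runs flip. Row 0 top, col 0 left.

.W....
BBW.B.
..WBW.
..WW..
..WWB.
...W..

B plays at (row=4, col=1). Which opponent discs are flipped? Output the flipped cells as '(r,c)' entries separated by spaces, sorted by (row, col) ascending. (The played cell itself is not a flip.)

Answer: (3,2) (4,2) (4,3)

Derivation:
Dir NW: first cell '.' (not opp) -> no flip
Dir N: first cell '.' (not opp) -> no flip
Dir NE: opp run (3,2) capped by B -> flip
Dir W: first cell '.' (not opp) -> no flip
Dir E: opp run (4,2) (4,3) capped by B -> flip
Dir SW: first cell '.' (not opp) -> no flip
Dir S: first cell '.' (not opp) -> no flip
Dir SE: first cell '.' (not opp) -> no flip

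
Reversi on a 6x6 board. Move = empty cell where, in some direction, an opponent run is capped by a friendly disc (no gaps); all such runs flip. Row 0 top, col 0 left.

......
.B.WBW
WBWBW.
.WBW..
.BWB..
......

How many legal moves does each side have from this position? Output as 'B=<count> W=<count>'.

-- B to move --
(0,2): no bracket -> illegal
(0,3): flips 1 -> legal
(0,4): no bracket -> illegal
(0,5): no bracket -> illegal
(1,0): no bracket -> illegal
(1,2): flips 2 -> legal
(2,5): flips 1 -> legal
(3,0): flips 1 -> legal
(3,4): flips 2 -> legal
(3,5): no bracket -> illegal
(4,0): no bracket -> illegal
(4,4): flips 2 -> legal
(5,1): no bracket -> illegal
(5,2): flips 1 -> legal
(5,3): no bracket -> illegal
B mobility = 7
-- W to move --
(0,0): flips 1 -> legal
(0,1): flips 2 -> legal
(0,2): flips 1 -> legal
(0,3): no bracket -> illegal
(0,4): flips 1 -> legal
(0,5): no bracket -> illegal
(1,0): no bracket -> illegal
(1,2): no bracket -> illegal
(2,5): no bracket -> illegal
(3,0): no bracket -> illegal
(3,4): no bracket -> illegal
(4,0): flips 1 -> legal
(4,4): flips 1 -> legal
(5,0): no bracket -> illegal
(5,1): flips 1 -> legal
(5,2): no bracket -> illegal
(5,3): flips 1 -> legal
(5,4): no bracket -> illegal
W mobility = 8

Answer: B=7 W=8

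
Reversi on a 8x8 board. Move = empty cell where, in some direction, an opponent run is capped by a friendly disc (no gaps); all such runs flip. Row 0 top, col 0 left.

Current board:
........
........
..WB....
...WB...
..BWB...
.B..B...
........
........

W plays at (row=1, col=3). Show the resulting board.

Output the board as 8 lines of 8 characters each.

Place W at (1,3); scan 8 dirs for brackets.
Dir NW: first cell '.' (not opp) -> no flip
Dir N: first cell '.' (not opp) -> no flip
Dir NE: first cell '.' (not opp) -> no flip
Dir W: first cell '.' (not opp) -> no flip
Dir E: first cell '.' (not opp) -> no flip
Dir SW: first cell 'W' (not opp) -> no flip
Dir S: opp run (2,3) capped by W -> flip
Dir SE: first cell '.' (not opp) -> no flip
All flips: (2,3)

Answer: ........
...W....
..WW....
...WB...
..BWB...
.B..B...
........
........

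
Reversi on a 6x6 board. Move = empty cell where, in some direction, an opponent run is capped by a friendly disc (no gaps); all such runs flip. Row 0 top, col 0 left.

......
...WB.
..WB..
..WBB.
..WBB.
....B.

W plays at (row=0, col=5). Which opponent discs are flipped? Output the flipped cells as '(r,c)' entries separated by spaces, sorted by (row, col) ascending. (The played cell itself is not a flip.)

Answer: (1,4) (2,3)

Derivation:
Dir NW: edge -> no flip
Dir N: edge -> no flip
Dir NE: edge -> no flip
Dir W: first cell '.' (not opp) -> no flip
Dir E: edge -> no flip
Dir SW: opp run (1,4) (2,3) capped by W -> flip
Dir S: first cell '.' (not opp) -> no flip
Dir SE: edge -> no flip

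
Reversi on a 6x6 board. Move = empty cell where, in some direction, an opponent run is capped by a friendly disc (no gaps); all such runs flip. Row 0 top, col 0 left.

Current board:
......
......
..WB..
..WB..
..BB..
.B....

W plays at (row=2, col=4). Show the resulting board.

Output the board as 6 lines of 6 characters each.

Place W at (2,4); scan 8 dirs for brackets.
Dir NW: first cell '.' (not opp) -> no flip
Dir N: first cell '.' (not opp) -> no flip
Dir NE: first cell '.' (not opp) -> no flip
Dir W: opp run (2,3) capped by W -> flip
Dir E: first cell '.' (not opp) -> no flip
Dir SW: opp run (3,3) (4,2) (5,1), next=edge -> no flip
Dir S: first cell '.' (not opp) -> no flip
Dir SE: first cell '.' (not opp) -> no flip
All flips: (2,3)

Answer: ......
......
..WWW.
..WB..
..BB..
.B....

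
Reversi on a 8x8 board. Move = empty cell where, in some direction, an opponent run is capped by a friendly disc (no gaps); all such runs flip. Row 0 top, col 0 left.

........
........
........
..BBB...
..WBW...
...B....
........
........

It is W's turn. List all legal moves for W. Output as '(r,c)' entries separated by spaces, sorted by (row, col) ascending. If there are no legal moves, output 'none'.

(2,1): no bracket -> illegal
(2,2): flips 2 -> legal
(2,3): no bracket -> illegal
(2,4): flips 2 -> legal
(2,5): no bracket -> illegal
(3,1): no bracket -> illegal
(3,5): no bracket -> illegal
(4,1): no bracket -> illegal
(4,5): no bracket -> illegal
(5,2): no bracket -> illegal
(5,4): no bracket -> illegal
(6,2): flips 1 -> legal
(6,3): no bracket -> illegal
(6,4): flips 1 -> legal

Answer: (2,2) (2,4) (6,2) (6,4)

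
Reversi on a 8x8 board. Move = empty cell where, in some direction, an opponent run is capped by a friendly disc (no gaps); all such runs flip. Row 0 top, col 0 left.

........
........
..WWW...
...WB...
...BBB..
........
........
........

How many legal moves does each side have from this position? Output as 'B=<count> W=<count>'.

-- B to move --
(1,1): flips 2 -> legal
(1,2): flips 1 -> legal
(1,3): flips 2 -> legal
(1,4): flips 1 -> legal
(1,5): no bracket -> illegal
(2,1): no bracket -> illegal
(2,5): no bracket -> illegal
(3,1): no bracket -> illegal
(3,2): flips 1 -> legal
(3,5): no bracket -> illegal
(4,2): no bracket -> illegal
B mobility = 5
-- W to move --
(2,5): no bracket -> illegal
(3,2): no bracket -> illegal
(3,5): flips 1 -> legal
(3,6): no bracket -> illegal
(4,2): no bracket -> illegal
(4,6): no bracket -> illegal
(5,2): no bracket -> illegal
(5,3): flips 1 -> legal
(5,4): flips 2 -> legal
(5,5): flips 1 -> legal
(5,6): flips 2 -> legal
W mobility = 5

Answer: B=5 W=5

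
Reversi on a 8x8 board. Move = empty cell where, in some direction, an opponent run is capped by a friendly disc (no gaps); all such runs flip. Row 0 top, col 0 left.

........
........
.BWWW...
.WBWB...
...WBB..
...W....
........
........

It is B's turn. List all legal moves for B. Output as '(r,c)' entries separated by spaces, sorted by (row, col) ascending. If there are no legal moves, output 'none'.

Answer: (1,1) (1,2) (1,4) (2,5) (3,0) (4,1) (4,2) (5,2) (5,4) (6,2)

Derivation:
(1,1): flips 2 -> legal
(1,2): flips 2 -> legal
(1,3): no bracket -> illegal
(1,4): flips 2 -> legal
(1,5): no bracket -> illegal
(2,0): no bracket -> illegal
(2,5): flips 3 -> legal
(3,0): flips 1 -> legal
(3,5): no bracket -> illegal
(4,0): no bracket -> illegal
(4,1): flips 1 -> legal
(4,2): flips 1 -> legal
(5,2): flips 1 -> legal
(5,4): flips 1 -> legal
(6,2): flips 1 -> legal
(6,3): no bracket -> illegal
(6,4): no bracket -> illegal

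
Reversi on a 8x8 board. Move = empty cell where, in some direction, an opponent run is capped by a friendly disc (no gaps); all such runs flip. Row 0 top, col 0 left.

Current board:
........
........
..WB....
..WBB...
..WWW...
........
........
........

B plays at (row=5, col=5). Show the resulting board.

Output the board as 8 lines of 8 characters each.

Place B at (5,5); scan 8 dirs for brackets.
Dir NW: opp run (4,4) capped by B -> flip
Dir N: first cell '.' (not opp) -> no flip
Dir NE: first cell '.' (not opp) -> no flip
Dir W: first cell '.' (not opp) -> no flip
Dir E: first cell '.' (not opp) -> no flip
Dir SW: first cell '.' (not opp) -> no flip
Dir S: first cell '.' (not opp) -> no flip
Dir SE: first cell '.' (not opp) -> no flip
All flips: (4,4)

Answer: ........
........
..WB....
..WBB...
..WWB...
.....B..
........
........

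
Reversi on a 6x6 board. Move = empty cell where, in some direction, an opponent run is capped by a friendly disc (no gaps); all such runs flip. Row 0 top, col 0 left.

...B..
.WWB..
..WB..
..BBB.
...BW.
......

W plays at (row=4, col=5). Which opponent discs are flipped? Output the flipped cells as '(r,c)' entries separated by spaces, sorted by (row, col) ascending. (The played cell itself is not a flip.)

Dir NW: opp run (3,4) (2,3) capped by W -> flip
Dir N: first cell '.' (not opp) -> no flip
Dir NE: edge -> no flip
Dir W: first cell 'W' (not opp) -> no flip
Dir E: edge -> no flip
Dir SW: first cell '.' (not opp) -> no flip
Dir S: first cell '.' (not opp) -> no flip
Dir SE: edge -> no flip

Answer: (2,3) (3,4)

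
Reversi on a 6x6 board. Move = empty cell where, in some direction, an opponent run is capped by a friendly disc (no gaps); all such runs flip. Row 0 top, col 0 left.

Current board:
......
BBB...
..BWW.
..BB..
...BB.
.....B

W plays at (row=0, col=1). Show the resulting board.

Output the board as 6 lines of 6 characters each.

Place W at (0,1); scan 8 dirs for brackets.
Dir NW: edge -> no flip
Dir N: edge -> no flip
Dir NE: edge -> no flip
Dir W: first cell '.' (not opp) -> no flip
Dir E: first cell '.' (not opp) -> no flip
Dir SW: opp run (1,0), next=edge -> no flip
Dir S: opp run (1,1), next='.' -> no flip
Dir SE: opp run (1,2) capped by W -> flip
All flips: (1,2)

Answer: .W....
BBW...
..BWW.
..BB..
...BB.
.....B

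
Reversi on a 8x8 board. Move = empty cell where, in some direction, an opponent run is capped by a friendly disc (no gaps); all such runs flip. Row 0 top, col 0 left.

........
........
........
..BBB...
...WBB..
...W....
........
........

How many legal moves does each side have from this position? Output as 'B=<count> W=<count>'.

Answer: B=5 W=5

Derivation:
-- B to move --
(4,2): flips 1 -> legal
(5,2): flips 1 -> legal
(5,4): flips 1 -> legal
(6,2): flips 1 -> legal
(6,3): flips 2 -> legal
(6,4): no bracket -> illegal
B mobility = 5
-- W to move --
(2,1): flips 1 -> legal
(2,2): no bracket -> illegal
(2,3): flips 1 -> legal
(2,4): no bracket -> illegal
(2,5): flips 1 -> legal
(3,1): no bracket -> illegal
(3,5): flips 1 -> legal
(3,6): no bracket -> illegal
(4,1): no bracket -> illegal
(4,2): no bracket -> illegal
(4,6): flips 2 -> legal
(5,4): no bracket -> illegal
(5,5): no bracket -> illegal
(5,6): no bracket -> illegal
W mobility = 5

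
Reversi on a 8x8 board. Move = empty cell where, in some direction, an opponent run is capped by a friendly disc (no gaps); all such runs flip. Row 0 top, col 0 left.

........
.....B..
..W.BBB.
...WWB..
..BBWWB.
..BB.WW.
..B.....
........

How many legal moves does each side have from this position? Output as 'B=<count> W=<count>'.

-- B to move --
(1,1): no bracket -> illegal
(1,2): no bracket -> illegal
(1,3): no bracket -> illegal
(2,1): no bracket -> illegal
(2,3): flips 1 -> legal
(3,1): no bracket -> illegal
(3,2): flips 2 -> legal
(3,6): no bracket -> illegal
(4,7): no bracket -> illegal
(5,4): flips 2 -> legal
(5,7): no bracket -> illegal
(6,4): flips 1 -> legal
(6,5): flips 2 -> legal
(6,6): flips 1 -> legal
(6,7): no bracket -> illegal
B mobility = 6
-- W to move --
(0,4): no bracket -> illegal
(0,5): flips 3 -> legal
(0,6): flips 2 -> legal
(1,3): no bracket -> illegal
(1,4): flips 1 -> legal
(1,6): flips 1 -> legal
(1,7): flips 2 -> legal
(2,3): no bracket -> illegal
(2,7): no bracket -> illegal
(3,1): no bracket -> illegal
(3,2): no bracket -> illegal
(3,6): flips 2 -> legal
(3,7): flips 1 -> legal
(4,1): flips 2 -> legal
(4,7): flips 1 -> legal
(5,1): flips 1 -> legal
(5,4): no bracket -> illegal
(5,7): no bracket -> illegal
(6,1): flips 2 -> legal
(6,3): flips 2 -> legal
(6,4): no bracket -> illegal
(7,1): flips 2 -> legal
(7,2): no bracket -> illegal
(7,3): no bracket -> illegal
W mobility = 13

Answer: B=6 W=13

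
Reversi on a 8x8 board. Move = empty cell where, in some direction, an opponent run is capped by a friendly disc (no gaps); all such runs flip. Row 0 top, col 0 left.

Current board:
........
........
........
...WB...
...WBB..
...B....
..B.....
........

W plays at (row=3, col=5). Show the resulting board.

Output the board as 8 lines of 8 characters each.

Place W at (3,5); scan 8 dirs for brackets.
Dir NW: first cell '.' (not opp) -> no flip
Dir N: first cell '.' (not opp) -> no flip
Dir NE: first cell '.' (not opp) -> no flip
Dir W: opp run (3,4) capped by W -> flip
Dir E: first cell '.' (not opp) -> no flip
Dir SW: opp run (4,4) (5,3) (6,2), next='.' -> no flip
Dir S: opp run (4,5), next='.' -> no flip
Dir SE: first cell '.' (not opp) -> no flip
All flips: (3,4)

Answer: ........
........
........
...WWW..
...WBB..
...B....
..B.....
........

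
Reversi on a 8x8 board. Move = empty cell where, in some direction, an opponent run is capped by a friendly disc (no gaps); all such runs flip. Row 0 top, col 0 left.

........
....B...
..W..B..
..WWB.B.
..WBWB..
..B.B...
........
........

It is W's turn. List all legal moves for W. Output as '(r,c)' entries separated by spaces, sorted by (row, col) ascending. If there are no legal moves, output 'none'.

Answer: (2,4) (3,5) (4,6) (5,3) (6,2) (6,4) (6,5)

Derivation:
(0,3): no bracket -> illegal
(0,4): no bracket -> illegal
(0,5): no bracket -> illegal
(1,3): no bracket -> illegal
(1,5): no bracket -> illegal
(1,6): no bracket -> illegal
(2,3): no bracket -> illegal
(2,4): flips 1 -> legal
(2,6): no bracket -> illegal
(2,7): no bracket -> illegal
(3,5): flips 1 -> legal
(3,7): no bracket -> illegal
(4,1): no bracket -> illegal
(4,6): flips 1 -> legal
(4,7): no bracket -> illegal
(5,1): no bracket -> illegal
(5,3): flips 1 -> legal
(5,5): no bracket -> illegal
(5,6): no bracket -> illegal
(6,1): no bracket -> illegal
(6,2): flips 1 -> legal
(6,3): no bracket -> illegal
(6,4): flips 1 -> legal
(6,5): flips 2 -> legal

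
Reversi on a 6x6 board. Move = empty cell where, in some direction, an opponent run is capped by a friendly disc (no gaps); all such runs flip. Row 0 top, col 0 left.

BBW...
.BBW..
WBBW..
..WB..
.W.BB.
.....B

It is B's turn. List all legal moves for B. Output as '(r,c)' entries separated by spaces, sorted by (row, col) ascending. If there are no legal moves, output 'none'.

Answer: (0,3) (0,4) (1,4) (2,4) (3,1) (3,4) (4,2)

Derivation:
(0,3): flips 3 -> legal
(0,4): flips 1 -> legal
(1,0): no bracket -> illegal
(1,4): flips 1 -> legal
(2,4): flips 1 -> legal
(3,0): no bracket -> illegal
(3,1): flips 1 -> legal
(3,4): flips 1 -> legal
(4,0): no bracket -> illegal
(4,2): flips 1 -> legal
(5,0): no bracket -> illegal
(5,1): no bracket -> illegal
(5,2): no bracket -> illegal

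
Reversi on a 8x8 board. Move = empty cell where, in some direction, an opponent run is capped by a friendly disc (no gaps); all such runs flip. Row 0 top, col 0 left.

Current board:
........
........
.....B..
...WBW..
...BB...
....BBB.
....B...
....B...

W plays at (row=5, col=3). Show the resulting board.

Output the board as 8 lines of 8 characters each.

Place W at (5,3); scan 8 dirs for brackets.
Dir NW: first cell '.' (not opp) -> no flip
Dir N: opp run (4,3) capped by W -> flip
Dir NE: opp run (4,4) capped by W -> flip
Dir W: first cell '.' (not opp) -> no flip
Dir E: opp run (5,4) (5,5) (5,6), next='.' -> no flip
Dir SW: first cell '.' (not opp) -> no flip
Dir S: first cell '.' (not opp) -> no flip
Dir SE: opp run (6,4), next='.' -> no flip
All flips: (4,3) (4,4)

Answer: ........
........
.....B..
...WBW..
...WW...
...WBBB.
....B...
....B...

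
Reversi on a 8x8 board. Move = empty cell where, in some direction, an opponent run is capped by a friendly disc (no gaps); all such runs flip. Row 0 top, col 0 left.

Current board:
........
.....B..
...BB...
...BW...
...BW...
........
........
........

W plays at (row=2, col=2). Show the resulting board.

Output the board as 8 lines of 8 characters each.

Answer: ........
.....B..
..WBB...
...WW...
...BW...
........
........
........

Derivation:
Place W at (2,2); scan 8 dirs for brackets.
Dir NW: first cell '.' (not opp) -> no flip
Dir N: first cell '.' (not opp) -> no flip
Dir NE: first cell '.' (not opp) -> no flip
Dir W: first cell '.' (not opp) -> no flip
Dir E: opp run (2,3) (2,4), next='.' -> no flip
Dir SW: first cell '.' (not opp) -> no flip
Dir S: first cell '.' (not opp) -> no flip
Dir SE: opp run (3,3) capped by W -> flip
All flips: (3,3)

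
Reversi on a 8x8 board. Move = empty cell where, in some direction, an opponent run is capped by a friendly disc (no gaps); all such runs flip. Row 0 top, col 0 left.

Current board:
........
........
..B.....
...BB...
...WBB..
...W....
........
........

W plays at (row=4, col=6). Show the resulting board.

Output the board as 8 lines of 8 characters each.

Answer: ........
........
..B.....
...BB...
...WWWW.
...W....
........
........

Derivation:
Place W at (4,6); scan 8 dirs for brackets.
Dir NW: first cell '.' (not opp) -> no flip
Dir N: first cell '.' (not opp) -> no flip
Dir NE: first cell '.' (not opp) -> no flip
Dir W: opp run (4,5) (4,4) capped by W -> flip
Dir E: first cell '.' (not opp) -> no flip
Dir SW: first cell '.' (not opp) -> no flip
Dir S: first cell '.' (not opp) -> no flip
Dir SE: first cell '.' (not opp) -> no flip
All flips: (4,4) (4,5)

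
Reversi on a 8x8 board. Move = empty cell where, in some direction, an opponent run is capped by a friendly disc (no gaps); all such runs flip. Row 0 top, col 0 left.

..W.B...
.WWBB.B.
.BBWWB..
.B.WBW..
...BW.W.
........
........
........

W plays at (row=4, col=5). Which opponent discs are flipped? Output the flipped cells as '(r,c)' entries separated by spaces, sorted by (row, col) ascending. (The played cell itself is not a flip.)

Dir NW: opp run (3,4) capped by W -> flip
Dir N: first cell 'W' (not opp) -> no flip
Dir NE: first cell '.' (not opp) -> no flip
Dir W: first cell 'W' (not opp) -> no flip
Dir E: first cell 'W' (not opp) -> no flip
Dir SW: first cell '.' (not opp) -> no flip
Dir S: first cell '.' (not opp) -> no flip
Dir SE: first cell '.' (not opp) -> no flip

Answer: (3,4)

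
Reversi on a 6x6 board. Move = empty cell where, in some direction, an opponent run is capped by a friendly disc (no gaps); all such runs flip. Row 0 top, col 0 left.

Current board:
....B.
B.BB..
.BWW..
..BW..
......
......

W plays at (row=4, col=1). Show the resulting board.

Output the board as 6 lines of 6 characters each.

Answer: ....B.
B.BB..
.BWW..
..WW..
.W....
......

Derivation:
Place W at (4,1); scan 8 dirs for brackets.
Dir NW: first cell '.' (not opp) -> no flip
Dir N: first cell '.' (not opp) -> no flip
Dir NE: opp run (3,2) capped by W -> flip
Dir W: first cell '.' (not opp) -> no flip
Dir E: first cell '.' (not opp) -> no flip
Dir SW: first cell '.' (not opp) -> no flip
Dir S: first cell '.' (not opp) -> no flip
Dir SE: first cell '.' (not opp) -> no flip
All flips: (3,2)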